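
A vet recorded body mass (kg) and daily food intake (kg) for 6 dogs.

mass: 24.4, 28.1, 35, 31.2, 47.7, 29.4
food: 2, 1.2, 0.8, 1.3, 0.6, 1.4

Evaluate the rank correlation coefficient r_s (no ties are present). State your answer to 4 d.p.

-0.8286

Rank mass: 1, 2, 5, 4, 6, 3
Rank food: 6, 3, 2, 4, 1, 5
d = rank(mass) − rank(food): -5, -1, 3, 0, 5, -2; Σd² = 64
ρ = 1 − 6Σd² / [n(n²−1)] = 1 − 6×64 / (6×35) = 1 − 384/210 ≈ -0.8286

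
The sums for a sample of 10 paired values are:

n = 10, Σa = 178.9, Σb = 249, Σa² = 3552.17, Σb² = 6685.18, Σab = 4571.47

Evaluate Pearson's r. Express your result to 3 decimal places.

0.283

r = (nΣab − ΣaΣb) / √[(nΣa² − (Σa)²)(nΣb² − (Σb)²)]
Numerator: 10×4571.47 − 178.9×249 = 1168.6
Denominator: √[(35521.7 − 32005.21)(66851.8 − 62001)] = √[3516.49 × 4850.8] = 4130.1077
r = 1168.6 / 4130.1077 ≈ 0.283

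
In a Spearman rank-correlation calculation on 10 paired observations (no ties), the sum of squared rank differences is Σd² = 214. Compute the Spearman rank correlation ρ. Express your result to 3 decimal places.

ρ = 1 − 6Σd² / [n(n²−1)] = 1 − 6×214 / (10×99)
  = 1 − 1284/990 = 1 − 1.2970 ≈ -0.297

-0.297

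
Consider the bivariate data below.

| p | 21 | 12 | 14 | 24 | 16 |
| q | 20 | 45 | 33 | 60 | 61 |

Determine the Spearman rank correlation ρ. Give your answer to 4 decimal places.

0.1000

Rank p: 4, 1, 2, 5, 3
Rank q: 1, 3, 2, 4, 5
d = rank(p) − rank(q): 3, -2, 0, 1, -2; Σd² = 18
ρ = 1 − 6Σd² / [n(n²−1)] = 1 − 6×18 / (5×24) = 1 − 108/120 ≈ 0.1000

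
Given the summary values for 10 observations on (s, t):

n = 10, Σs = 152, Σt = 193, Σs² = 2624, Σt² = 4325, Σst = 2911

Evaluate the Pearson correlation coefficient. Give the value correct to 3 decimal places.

r = (nΣst − ΣsΣt) / √[(nΣs² − (Σs)²)(nΣt² − (Σt)²)]
Numerator: 10×2911 − 152×193 = -226
Denominator: √[(26240 − 23104)(43250 − 37249)] = √[3136 × 6001] = 4338.1028
r = -226 / 4338.1028 ≈ -0.052

-0.052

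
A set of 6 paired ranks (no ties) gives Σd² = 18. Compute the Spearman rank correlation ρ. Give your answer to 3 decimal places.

0.486

ρ = 1 − 6Σd² / [n(n²−1)] = 1 − 6×18 / (6×35)
  = 1 − 108/210 = 1 − 0.5143 ≈ 0.486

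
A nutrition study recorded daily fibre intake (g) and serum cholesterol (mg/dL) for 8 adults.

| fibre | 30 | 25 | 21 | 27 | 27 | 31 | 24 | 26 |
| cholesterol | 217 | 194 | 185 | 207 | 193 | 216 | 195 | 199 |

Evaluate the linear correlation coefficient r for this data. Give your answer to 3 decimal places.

0.918

n = 8, Σx = 211, Σy = 1606, Σx² = 5637, Σy² = 323330, Σxy = 42595
nΣxy − ΣxΣy = 340760 − 338866 = 1894
nΣx² − (Σx)² = 45096 − 44521 = 575; nΣy² − (Σy)² = 2586640 − 2579236 = 7404
r = 1894 / √(575 × 7404) = 1894 / 2063.3226 ≈ 0.918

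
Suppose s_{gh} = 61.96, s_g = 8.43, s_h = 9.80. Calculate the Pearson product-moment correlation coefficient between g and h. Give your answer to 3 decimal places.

0.750

r = Cov(g,h) / (s_g · s_h) = 61.96 / (8.43 × 9.80)
  = 61.96 / 82.6140 ≈ 0.750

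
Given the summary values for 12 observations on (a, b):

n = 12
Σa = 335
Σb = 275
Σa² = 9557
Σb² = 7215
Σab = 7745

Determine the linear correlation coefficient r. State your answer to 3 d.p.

0.157

r = (nΣab − ΣaΣb) / √[(nΣa² − (Σa)²)(nΣb² − (Σb)²)]
Numerator: 12×7745 − 335×275 = 815
Denominator: √[(114684 − 112225)(86580 − 75625)] = √[2459 × 10955] = 5190.2163
r = 815 / 5190.2163 ≈ 0.157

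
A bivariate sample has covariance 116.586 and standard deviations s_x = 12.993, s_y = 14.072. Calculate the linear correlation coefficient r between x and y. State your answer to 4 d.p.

0.6376

r = Cov(x,y) / (s_x · s_y) = 116.586 / (12.993 × 14.072)
  = 116.586 / 182.8375 ≈ 0.6376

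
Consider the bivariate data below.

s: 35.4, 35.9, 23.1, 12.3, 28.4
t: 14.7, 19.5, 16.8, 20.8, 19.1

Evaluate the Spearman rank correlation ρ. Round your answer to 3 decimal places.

Rank s: 4, 5, 2, 1, 3
Rank t: 1, 4, 2, 5, 3
d = rank(s) − rank(t): 3, 1, 0, -4, 0; Σd² = 26
ρ = 1 − 6Σd² / [n(n²−1)] = 1 − 6×26 / (5×24) = 1 − 156/120 ≈ -0.300

-0.300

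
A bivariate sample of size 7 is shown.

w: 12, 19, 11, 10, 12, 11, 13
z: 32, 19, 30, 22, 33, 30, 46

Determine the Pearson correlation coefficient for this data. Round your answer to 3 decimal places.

-0.296

n = 7, Σw = 88, Σz = 212, Σw² = 1160, Σz² = 6874, Σwz = 2619
nΣwz − ΣwΣz = 18333 − 18656 = -323
nΣw² − (Σw)² = 8120 − 7744 = 376; nΣz² − (Σz)² = 48118 − 44944 = 3174
r = -323 / √(376 × 3174) = -323 / 1092.4395 ≈ -0.296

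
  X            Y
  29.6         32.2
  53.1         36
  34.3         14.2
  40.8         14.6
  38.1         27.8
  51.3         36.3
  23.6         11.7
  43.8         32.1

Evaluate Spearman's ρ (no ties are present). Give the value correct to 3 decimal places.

Rank X: 2, 8, 3, 5, 4, 7, 1, 6
Rank Y: 6, 7, 2, 3, 4, 8, 1, 5
d = rank(X) − rank(Y): -4, 1, 1, 2, 0, -1, 0, 1; Σd² = 24
ρ = 1 − 6Σd² / [n(n²−1)] = 1 − 6×24 / (8×63) = 1 − 144/504 ≈ 0.714

0.714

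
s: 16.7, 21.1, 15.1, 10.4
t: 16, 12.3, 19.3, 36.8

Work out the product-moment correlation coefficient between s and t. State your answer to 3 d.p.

-0.937

n = 4, Σs = 63.3, Σt = 84.4, Σs² = 1060.27, Σt² = 2134.02, Σst = 1200.88
nΣst − ΣsΣt = 4803.52 − 5342.52 = -539
nΣs² − (Σs)² = 4241.08 − 4006.89 = 234.19; nΣt² − (Σt)² = 8536.08 − 7123.36 = 1412.72
r = -539 / √(234.19 × 1412.72) = -539 / 575.1912 ≈ -0.937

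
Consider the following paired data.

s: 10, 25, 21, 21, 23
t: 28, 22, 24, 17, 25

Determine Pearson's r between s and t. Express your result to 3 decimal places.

-0.567

n = 5, Σs = 100, Σt = 116, Σs² = 2136, Σt² = 2758, Σst = 2266
nΣst − ΣsΣt = 11330 − 11600 = -270
nΣs² − (Σs)² = 10680 − 10000 = 680; nΣt² − (Σt)² = 13790 − 13456 = 334
r = -270 / √(680 × 334) = -270 / 476.5711 ≈ -0.567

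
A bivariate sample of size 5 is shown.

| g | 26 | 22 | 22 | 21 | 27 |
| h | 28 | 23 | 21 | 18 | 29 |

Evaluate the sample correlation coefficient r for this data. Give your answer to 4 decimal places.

0.9654

n = 5, Σg = 118, Σh = 119, Σg² = 2814, Σh² = 2919, Σgh = 2857
nΣgh − ΣgΣh = 14285 − 14042 = 243
nΣg² − (Σg)² = 14070 − 13924 = 146; nΣh² − (Σh)² = 14595 − 14161 = 434
r = 243 / √(146 × 434) = 243 / 251.7221 ≈ 0.9654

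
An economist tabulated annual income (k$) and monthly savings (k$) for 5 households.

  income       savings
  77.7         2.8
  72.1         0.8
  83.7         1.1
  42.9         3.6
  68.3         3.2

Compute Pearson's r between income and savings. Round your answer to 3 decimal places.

-0.660

n = 5, Σx = 344.7, Σy = 11.5, Σx² = 24746.69, Σy² = 32.89, Σxy = 740.31
nΣxy − ΣxΣy = 3701.55 − 3964.05 = -262.5
nΣx² − (Σx)² = 123733.45 − 118818.09 = 4915.36; nΣy² − (Σy)² = 164.45 − 132.25 = 32.2
r = -262.5 / √(4915.36 × 32.2) = -262.5 / 397.8374 ≈ -0.660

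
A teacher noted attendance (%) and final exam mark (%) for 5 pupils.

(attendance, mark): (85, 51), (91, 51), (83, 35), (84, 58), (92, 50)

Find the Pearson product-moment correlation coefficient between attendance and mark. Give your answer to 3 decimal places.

0.269

n = 5, Σx = 435, Σy = 245, Σx² = 37915, Σy² = 12291, Σxy = 21353
nΣxy − ΣxΣy = 106765 − 106575 = 190
nΣx² − (Σx)² = 189575 − 189225 = 350; nΣy² − (Σy)² = 61455 − 60025 = 1430
r = 190 / √(350 × 1430) = 190 / 707.4602 ≈ 0.269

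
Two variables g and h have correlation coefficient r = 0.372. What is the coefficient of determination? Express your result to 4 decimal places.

r² = (0.372)² = 0.1384

0.1384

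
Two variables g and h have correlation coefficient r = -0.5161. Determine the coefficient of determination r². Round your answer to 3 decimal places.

r² = (-0.5161)² = 0.266

0.266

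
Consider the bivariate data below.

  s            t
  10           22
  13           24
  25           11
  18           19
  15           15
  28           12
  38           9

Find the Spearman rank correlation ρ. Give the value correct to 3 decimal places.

Rank s: 1, 2, 5, 4, 3, 6, 7
Rank t: 6, 7, 2, 5, 4, 3, 1
d = rank(s) − rank(t): -5, -5, 3, -1, -1, 3, 6; Σd² = 106
ρ = 1 − 6Σd² / [n(n²−1)] = 1 − 6×106 / (7×48) = 1 − 636/336 ≈ -0.893

-0.893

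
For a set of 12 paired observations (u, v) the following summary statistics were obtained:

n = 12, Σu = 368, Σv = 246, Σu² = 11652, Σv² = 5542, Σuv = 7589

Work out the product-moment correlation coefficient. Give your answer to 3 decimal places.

0.105

r = (nΣuv − ΣuΣv) / √[(nΣu² − (Σu)²)(nΣv² − (Σv)²)]
Numerator: 12×7589 − 368×246 = 540
Denominator: √[(139824 − 135424)(66504 − 60516)] = √[4400 × 5988] = 5132.9524
r = 540 / 5132.9524 ≈ 0.105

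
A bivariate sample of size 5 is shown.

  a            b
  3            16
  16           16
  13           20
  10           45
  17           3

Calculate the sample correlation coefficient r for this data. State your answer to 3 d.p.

-0.332

n = 5, Σa = 59, Σb = 100, Σa² = 823, Σb² = 2946, Σab = 1065
nΣab − ΣaΣb = 5325 − 5900 = -575
nΣa² − (Σa)² = 4115 − 3481 = 634; nΣb² − (Σb)² = 14730 − 10000 = 4730
r = -575 / √(634 × 4730) = -575 / 1731.7101 ≈ -0.332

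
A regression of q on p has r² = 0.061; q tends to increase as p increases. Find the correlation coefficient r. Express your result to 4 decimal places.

0.2470

|r| = √0.061 = 0.2470
The association is positive, so r = 0.2470.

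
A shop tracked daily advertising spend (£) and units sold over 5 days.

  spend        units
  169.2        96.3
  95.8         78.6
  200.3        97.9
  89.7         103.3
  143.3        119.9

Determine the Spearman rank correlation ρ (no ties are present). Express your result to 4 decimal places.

-0.1000

Rank spend: 4, 2, 5, 1, 3
Rank units: 2, 1, 3, 4, 5
d = rank(spend) − rank(units): 2, 1, 2, -3, -2; Σd² = 22
ρ = 1 − 6Σd² / [n(n²−1)] = 1 − 6×22 / (5×24) = 1 − 132/120 ≈ -0.1000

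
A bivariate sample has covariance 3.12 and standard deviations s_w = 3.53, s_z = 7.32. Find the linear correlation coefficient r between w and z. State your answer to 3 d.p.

r = Cov(w,z) / (s_w · s_z) = 3.12 / (3.53 × 7.32)
  = 3.12 / 25.8396 ≈ 0.121

0.121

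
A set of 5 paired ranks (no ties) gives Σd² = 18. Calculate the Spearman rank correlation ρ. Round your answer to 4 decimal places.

0.1000

ρ = 1 − 6Σd² / [n(n²−1)] = 1 − 6×18 / (5×24)
  = 1 − 108/120 = 1 − 0.90000 ≈ 0.1000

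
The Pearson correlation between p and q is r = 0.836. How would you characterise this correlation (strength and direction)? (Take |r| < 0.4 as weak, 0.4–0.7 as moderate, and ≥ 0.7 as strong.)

strong positive

r = 0.836 > 0 so the relationship is positive.
|r| = 0.836, which falls in the strong range.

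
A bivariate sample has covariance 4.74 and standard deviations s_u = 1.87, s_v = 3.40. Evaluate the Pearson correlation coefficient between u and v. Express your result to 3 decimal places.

0.746

r = Cov(u,v) / (s_u · s_v) = 4.74 / (1.87 × 3.40)
  = 4.74 / 6.3580 ≈ 0.746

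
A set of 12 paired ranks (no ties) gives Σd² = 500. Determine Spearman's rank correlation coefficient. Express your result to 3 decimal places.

-0.748

ρ = 1 − 6Σd² / [n(n²−1)] = 1 − 6×500 / (12×143)
  = 1 − 3000/1716 = 1 − 1.7483 ≈ -0.748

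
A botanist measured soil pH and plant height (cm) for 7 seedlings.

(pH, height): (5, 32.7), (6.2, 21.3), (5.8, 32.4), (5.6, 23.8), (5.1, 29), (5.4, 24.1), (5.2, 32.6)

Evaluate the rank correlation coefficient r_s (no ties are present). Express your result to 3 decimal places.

-0.714

Rank pH: 1, 7, 6, 5, 2, 4, 3
Rank height: 7, 1, 5, 2, 4, 3, 6
d = rank(pH) − rank(height): -6, 6, 1, 3, -2, 1, -3; Σd² = 96
ρ = 1 − 6Σd² / [n(n²−1)] = 1 − 6×96 / (7×48) = 1 − 576/336 ≈ -0.714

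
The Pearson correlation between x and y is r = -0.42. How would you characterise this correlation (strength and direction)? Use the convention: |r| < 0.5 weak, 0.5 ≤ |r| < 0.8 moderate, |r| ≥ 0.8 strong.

r = -0.42 < 0 so the relationship is negative.
|r| = 0.42, which falls in the weak range.

weak negative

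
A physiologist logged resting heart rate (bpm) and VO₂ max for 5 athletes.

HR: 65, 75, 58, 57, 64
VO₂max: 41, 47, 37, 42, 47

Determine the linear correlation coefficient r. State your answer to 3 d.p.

0.691

n = 5, Σx = 319, Σy = 214, Σx² = 20559, Σy² = 9232, Σxy = 13738
nΣxy − ΣxΣy = 68690 − 68266 = 424
nΣx² − (Σx)² = 102795 − 101761 = 1034; nΣy² − (Σy)² = 46160 − 45796 = 364
r = 424 / √(1034 × 364) = 424 / 613.4949 ≈ 0.691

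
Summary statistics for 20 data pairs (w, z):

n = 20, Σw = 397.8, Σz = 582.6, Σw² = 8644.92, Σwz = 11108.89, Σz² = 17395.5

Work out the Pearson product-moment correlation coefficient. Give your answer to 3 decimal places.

r = (nΣwz − ΣwΣz) / √[(nΣw² − (Σw)²)(nΣz² − (Σz)²)]
Numerator: 20×11108.89 − 397.8×582.6 = -9580.48
Denominator: √[(172898.4 − 158244.84)(347910 − 339422.76)] = √[14653.56 × 8487.24] = 11152.0528
r = -9580.48 / 11152.0528 ≈ -0.859

-0.859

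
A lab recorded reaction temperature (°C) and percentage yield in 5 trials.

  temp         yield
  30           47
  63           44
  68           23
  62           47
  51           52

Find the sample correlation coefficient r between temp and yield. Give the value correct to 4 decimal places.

-0.5237

n = 5, Σx = 274, Σy = 213, Σx² = 15938, Σy² = 9587, Σxy = 11312
nΣxy − ΣxΣy = 56560 − 58362 = -1802
nΣx² − (Σx)² = 79690 − 75076 = 4614; nΣy² − (Σy)² = 47935 − 45369 = 2566
r = -1802 / √(4614 × 2566) = -1802 / 3440.8609 ≈ -0.5237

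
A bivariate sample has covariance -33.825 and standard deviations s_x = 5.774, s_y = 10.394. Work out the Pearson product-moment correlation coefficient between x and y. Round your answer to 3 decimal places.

r = Cov(x,y) / (s_x · s_y) = -33.825 / (5.774 × 10.394)
  = -33.825 / 60.0150 ≈ -0.564

-0.564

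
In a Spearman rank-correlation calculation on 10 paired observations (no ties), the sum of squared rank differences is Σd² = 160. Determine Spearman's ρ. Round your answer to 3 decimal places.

0.030

ρ = 1 − 6Σd² / [n(n²−1)] = 1 − 6×160 / (10×99)
  = 1 − 960/990 = 1 − 0.9697 ≈ 0.030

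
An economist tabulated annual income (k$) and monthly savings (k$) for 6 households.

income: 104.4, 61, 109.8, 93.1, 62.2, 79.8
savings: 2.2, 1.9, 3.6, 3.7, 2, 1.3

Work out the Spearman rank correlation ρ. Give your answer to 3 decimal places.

Rank income: 5, 1, 6, 4, 2, 3
Rank savings: 4, 2, 5, 6, 3, 1
d = rank(income) − rank(savings): 1, -1, 1, -2, -1, 2; Σd² = 12
ρ = 1 − 6Σd² / [n(n²−1)] = 1 − 6×12 / (6×35) = 1 − 72/210 ≈ 0.657

0.657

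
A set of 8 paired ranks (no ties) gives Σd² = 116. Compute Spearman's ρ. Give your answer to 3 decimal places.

-0.381

ρ = 1 − 6Σd² / [n(n²−1)] = 1 − 6×116 / (8×63)
  = 1 − 696/504 = 1 − 1.3810 ≈ -0.381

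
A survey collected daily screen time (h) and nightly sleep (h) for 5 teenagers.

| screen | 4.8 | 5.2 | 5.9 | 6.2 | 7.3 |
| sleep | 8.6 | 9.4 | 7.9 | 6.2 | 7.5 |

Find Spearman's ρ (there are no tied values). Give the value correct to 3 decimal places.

-0.800

Rank screen: 1, 2, 3, 4, 5
Rank sleep: 4, 5, 3, 1, 2
d = rank(screen) − rank(sleep): -3, -3, 0, 3, 3; Σd² = 36
ρ = 1 − 6Σd² / [n(n²−1)] = 1 − 6×36 / (5×24) = 1 − 216/120 ≈ -0.800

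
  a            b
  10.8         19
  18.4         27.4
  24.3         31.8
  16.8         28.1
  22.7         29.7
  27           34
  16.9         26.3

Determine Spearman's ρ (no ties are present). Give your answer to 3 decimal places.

0.893

Rank a: 1, 4, 6, 2, 5, 7, 3
Rank b: 1, 3, 6, 4, 5, 7, 2
d = rank(a) − rank(b): 0, 1, 0, -2, 0, 0, 1; Σd² = 6
ρ = 1 − 6Σd² / [n(n²−1)] = 1 − 6×6 / (7×48) = 1 − 36/336 ≈ 0.893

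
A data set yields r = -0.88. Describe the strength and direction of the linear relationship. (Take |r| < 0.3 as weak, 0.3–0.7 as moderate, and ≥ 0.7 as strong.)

strong negative

r = -0.88 < 0 so the relationship is negative.
|r| = 0.88, which falls in the strong range.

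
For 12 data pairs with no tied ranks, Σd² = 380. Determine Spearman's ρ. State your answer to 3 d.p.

ρ = 1 − 6Σd² / [n(n²−1)] = 1 − 6×380 / (12×143)
  = 1 − 2280/1716 = 1 − 1.3287 ≈ -0.329

-0.329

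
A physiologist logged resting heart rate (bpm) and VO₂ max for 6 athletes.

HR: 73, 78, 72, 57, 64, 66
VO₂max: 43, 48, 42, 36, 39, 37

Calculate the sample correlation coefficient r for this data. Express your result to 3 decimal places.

n = 6, Σx = 410, Σy = 245, Σx² = 28298, Σy² = 10103, Σxy = 16897
nΣxy − ΣxΣy = 101382 − 100450 = 932
nΣx² − (Σx)² = 169788 − 168100 = 1688; nΣy² − (Σy)² = 60618 − 60025 = 593
r = 932 / √(1688 × 593) = 932 / 1000.4919 ≈ 0.932

0.932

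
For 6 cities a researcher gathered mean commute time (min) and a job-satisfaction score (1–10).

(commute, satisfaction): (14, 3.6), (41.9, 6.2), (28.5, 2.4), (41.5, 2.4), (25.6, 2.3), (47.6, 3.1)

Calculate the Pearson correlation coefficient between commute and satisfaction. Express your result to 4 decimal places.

0.2218

n = 6, Σx = 199.1, Σy = 20, Σx² = 7407.23, Σy² = 77.82, Σxy = 684.62
nΣxy − ΣxΣy = 4107.72 − 3982 = 125.72
nΣx² − (Σx)² = 44443.38 − 39640.81 = 4802.57; nΣy² − (Σy)² = 466.92 − 400 = 66.92
r = 125.72 / √(4802.57 × 66.92) = 125.72 / 566.9109 ≈ 0.2218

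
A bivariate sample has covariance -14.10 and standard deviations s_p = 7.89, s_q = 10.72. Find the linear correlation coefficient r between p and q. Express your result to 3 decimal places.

r = Cov(p,q) / (s_p · s_q) = -14.10 / (7.89 × 10.72)
  = -14.10 / 84.5808 ≈ -0.167

-0.167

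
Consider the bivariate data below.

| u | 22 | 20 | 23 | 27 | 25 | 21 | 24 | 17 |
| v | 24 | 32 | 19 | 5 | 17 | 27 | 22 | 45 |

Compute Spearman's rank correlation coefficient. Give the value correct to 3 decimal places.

-0.976

Rank u: 4, 2, 5, 8, 7, 3, 6, 1
Rank v: 5, 7, 3, 1, 2, 6, 4, 8
d = rank(u) − rank(v): -1, -5, 2, 7, 5, -3, 2, -7; Σd² = 166
ρ = 1 − 6Σd² / [n(n²−1)] = 1 − 6×166 / (8×63) = 1 − 996/504 ≈ -0.976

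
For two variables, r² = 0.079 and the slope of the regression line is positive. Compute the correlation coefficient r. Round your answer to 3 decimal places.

|r| = √0.079 = 0.281
The association is positive, so r = 0.281.

0.281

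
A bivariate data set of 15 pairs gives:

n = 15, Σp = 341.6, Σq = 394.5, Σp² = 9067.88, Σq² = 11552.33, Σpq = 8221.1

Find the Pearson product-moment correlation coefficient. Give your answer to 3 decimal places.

r = (nΣpq − ΣpΣq) / √[(nΣp² − (Σp)²)(nΣq² − (Σq)²)]
Numerator: 15×8221.1 − 341.6×394.5 = -11444.7
Denominator: √[(136018.2 − 116690.56)(173284.95 − 155630.25)] = √[19327.64 × 17654.7] = 18472.2410
r = -11444.7 / 18472.2410 ≈ -0.620

-0.620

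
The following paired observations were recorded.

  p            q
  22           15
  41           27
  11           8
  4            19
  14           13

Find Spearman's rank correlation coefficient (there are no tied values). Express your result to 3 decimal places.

Rank p: 4, 5, 2, 1, 3
Rank q: 3, 5, 1, 4, 2
d = rank(p) − rank(q): 1, 0, 1, -3, 1; Σd² = 12
ρ = 1 − 6Σd² / [n(n²−1)] = 1 − 6×12 / (5×24) = 1 − 72/120 ≈ 0.400

0.400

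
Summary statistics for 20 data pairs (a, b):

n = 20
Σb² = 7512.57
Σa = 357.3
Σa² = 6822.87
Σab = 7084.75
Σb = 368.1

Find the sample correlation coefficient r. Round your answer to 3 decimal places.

r = (nΣab − ΣaΣb) / √[(nΣa² − (Σa)²)(nΣb² − (Σb)²)]
Numerator: 20×7084.75 − 357.3×368.1 = 10172.87
Denominator: √[(136457.4 − 127663.29)(150251.4 − 135497.61)] = √[8794.11 × 14753.79] = 11390.6300
r = 10172.87 / 11390.6300 ≈ 0.893

0.893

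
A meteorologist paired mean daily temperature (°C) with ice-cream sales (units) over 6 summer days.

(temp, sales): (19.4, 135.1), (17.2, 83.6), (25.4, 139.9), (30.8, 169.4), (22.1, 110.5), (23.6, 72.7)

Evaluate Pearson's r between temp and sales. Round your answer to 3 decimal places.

n = 6, Σx = 138.5, Σy = 711.2, Σx² = 3311.37, Σy² = 91004.88, Σxy = 16987.61
nΣxy − ΣxΣy = 101925.66 − 98501.2 = 3424.46
nΣx² − (Σx)² = 19868.22 − 19182.25 = 685.97; nΣy² − (Σy)² = 546029.28 − 505805.44 = 40223.84
r = 3424.46 / √(685.97 × 40223.84) = 3424.46 / 5252.8419 ≈ 0.652

0.652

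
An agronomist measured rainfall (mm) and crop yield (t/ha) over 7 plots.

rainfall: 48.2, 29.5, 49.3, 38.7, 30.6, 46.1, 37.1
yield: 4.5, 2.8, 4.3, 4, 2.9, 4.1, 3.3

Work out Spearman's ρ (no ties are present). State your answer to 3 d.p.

0.964

Rank rainfall: 6, 1, 7, 4, 2, 5, 3
Rank yield: 7, 1, 6, 4, 2, 5, 3
d = rank(rainfall) − rank(yield): -1, 0, 1, 0, 0, 0, 0; Σd² = 2
ρ = 1 − 6Σd² / [n(n²−1)] = 1 − 6×2 / (7×48) = 1 − 12/336 ≈ 0.964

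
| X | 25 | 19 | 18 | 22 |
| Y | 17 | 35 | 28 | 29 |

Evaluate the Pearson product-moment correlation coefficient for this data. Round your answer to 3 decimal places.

-0.801

n = 4, ΣX = 84, ΣY = 109, ΣX² = 1794, ΣY² = 3139, ΣXY = 2232
nΣXY − ΣXΣY = 8928 − 9156 = -228
nΣX² − (ΣX)² = 7176 − 7056 = 120; nΣY² − (ΣY)² = 12556 − 11881 = 675
r = -228 / √(120 × 675) = -228 / 284.6050 ≈ -0.801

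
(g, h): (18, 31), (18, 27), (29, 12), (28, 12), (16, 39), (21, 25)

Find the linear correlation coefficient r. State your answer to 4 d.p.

n = 6, Σg = 130, Σh = 146, Σg² = 2970, Σh² = 4124, Σgh = 2877
nΣgh − ΣgΣh = 17262 − 18980 = -1718
nΣg² − (Σg)² = 17820 − 16900 = 920; nΣh² − (Σh)² = 24744 − 21316 = 3428
r = -1718 / √(920 × 3428) = -1718 / 1775.8829 ≈ -0.9674

-0.9674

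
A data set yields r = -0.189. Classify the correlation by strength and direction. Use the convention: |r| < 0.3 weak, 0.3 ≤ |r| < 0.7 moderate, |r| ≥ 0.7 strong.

r = -0.189 < 0 so the relationship is negative.
|r| = 0.189, which falls in the weak range.

weak negative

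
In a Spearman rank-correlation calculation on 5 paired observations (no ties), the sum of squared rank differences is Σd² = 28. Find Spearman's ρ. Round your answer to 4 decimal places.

ρ = 1 − 6Σd² / [n(n²−1)] = 1 − 6×28 / (5×24)
  = 1 − 168/120 = 1 − 1.40000 ≈ -0.4000

-0.4000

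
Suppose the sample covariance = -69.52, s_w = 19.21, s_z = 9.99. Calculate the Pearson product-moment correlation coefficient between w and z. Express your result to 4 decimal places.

-0.3623

r = Cov(w,z) / (s_w · s_z) = -69.52 / (19.21 × 9.99)
  = -69.52 / 191.9079 ≈ -0.3623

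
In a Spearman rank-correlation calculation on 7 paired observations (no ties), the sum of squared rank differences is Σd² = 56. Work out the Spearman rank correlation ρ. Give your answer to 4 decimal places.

0.0000

ρ = 1 − 6Σd² / [n(n²−1)] = 1 − 6×56 / (7×48)
  = 1 − 336/336 = 1 − 1.00000 ≈ 0.0000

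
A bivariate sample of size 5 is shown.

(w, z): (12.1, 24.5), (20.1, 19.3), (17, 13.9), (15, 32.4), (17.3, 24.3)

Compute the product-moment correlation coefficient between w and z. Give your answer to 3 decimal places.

n = 5, Σw = 81.5, Σz = 114.4, Σw² = 1363.71, Σz² = 2806.2, Σwz = 1827.07
nΣwz − ΣwΣz = 9135.35 − 9323.6 = -188.25
nΣw² − (Σw)² = 6818.55 − 6642.25 = 176.3; nΣz² − (Σz)² = 14031 − 13087.36 = 943.64
r = -188.25 / √(176.3 × 943.64) = -188.25 / 407.8771 ≈ -0.462

-0.462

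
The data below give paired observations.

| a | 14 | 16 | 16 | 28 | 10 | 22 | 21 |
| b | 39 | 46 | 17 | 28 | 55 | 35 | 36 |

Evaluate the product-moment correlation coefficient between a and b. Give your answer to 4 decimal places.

n = 7, Σa = 127, Σb = 256, Σa² = 2517, Σb² = 10256, Σab = 4414
nΣab − ΣaΣb = 30898 − 32512 = -1614
nΣa² − (Σa)² = 17619 − 16129 = 1490; nΣb² − (Σb)² = 71792 − 65536 = 6256
r = -1614 / √(1490 × 6256) = -1614 / 3053.1033 ≈ -0.5286

-0.5286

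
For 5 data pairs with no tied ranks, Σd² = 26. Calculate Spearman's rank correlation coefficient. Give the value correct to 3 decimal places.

-0.300

ρ = 1 − 6Σd² / [n(n²−1)] = 1 − 6×26 / (5×24)
  = 1 − 156/120 = 1 − 1.3000 ≈ -0.300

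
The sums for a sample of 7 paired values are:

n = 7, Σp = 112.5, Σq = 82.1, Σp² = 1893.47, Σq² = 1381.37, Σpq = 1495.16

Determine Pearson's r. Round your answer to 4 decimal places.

0.9292

r = (nΣpq − ΣpΣq) / √[(nΣp² − (Σp)²)(nΣq² − (Σq)²)]
Numerator: 7×1495.16 − 112.5×82.1 = 1229.87
Denominator: √[(13254.29 − 12656.25)(9669.59 − 6740.41)] = √[598.04 × 2929.18] = 1323.5433
r = 1229.87 / 1323.5433 ≈ 0.9292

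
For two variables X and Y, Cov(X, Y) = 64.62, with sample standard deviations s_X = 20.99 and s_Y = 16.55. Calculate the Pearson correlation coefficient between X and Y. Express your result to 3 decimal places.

r = Cov(X,Y) / (s_X · s_Y) = 64.62 / (20.99 × 16.55)
  = 64.62 / 347.3845 ≈ 0.186

0.186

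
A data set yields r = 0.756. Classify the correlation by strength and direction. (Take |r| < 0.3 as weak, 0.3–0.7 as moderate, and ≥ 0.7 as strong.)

r = 0.756 > 0 so the relationship is positive.
|r| = 0.756, which falls in the strong range.

strong positive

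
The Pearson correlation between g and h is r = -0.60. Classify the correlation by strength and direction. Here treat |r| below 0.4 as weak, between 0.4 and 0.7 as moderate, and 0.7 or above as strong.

r = -0.60 < 0 so the relationship is negative.
|r| = 0.60, which falls in the moderate range.

moderate negative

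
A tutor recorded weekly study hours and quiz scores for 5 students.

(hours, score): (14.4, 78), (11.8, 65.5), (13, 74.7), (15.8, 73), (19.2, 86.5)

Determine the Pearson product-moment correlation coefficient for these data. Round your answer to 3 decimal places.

0.872

n = 5, Σx = 74.2, Σy = 377.7, Σx² = 1133.88, Σy² = 28765.59, Σxy = 5681.4
nΣxy − ΣxΣy = 28407 − 28025.34 = 381.66
nΣx² − (Σx)² = 5669.4 − 5505.64 = 163.76; nΣy² − (Σy)² = 143827.95 − 142657.29 = 1170.66
r = 381.66 / √(163.76 × 1170.66) = 381.66 / 437.8439 ≈ 0.872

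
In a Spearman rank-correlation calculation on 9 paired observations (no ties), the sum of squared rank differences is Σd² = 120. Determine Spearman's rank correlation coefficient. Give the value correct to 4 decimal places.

ρ = 1 − 6Σd² / [n(n²−1)] = 1 − 6×120 / (9×80)
  = 1 − 720/720 = 1 − 1.00000 ≈ 0.0000

0.0000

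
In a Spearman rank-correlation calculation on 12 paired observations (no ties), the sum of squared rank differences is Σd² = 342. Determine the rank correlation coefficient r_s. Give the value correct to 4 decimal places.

-0.1958

ρ = 1 − 6Σd² / [n(n²−1)] = 1 − 6×342 / (12×143)
  = 1 − 2052/1716 = 1 − 1.19580 ≈ -0.1958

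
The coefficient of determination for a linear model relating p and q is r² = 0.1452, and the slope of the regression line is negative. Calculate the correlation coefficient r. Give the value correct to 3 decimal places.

-0.381

|r| = √0.1452 = 0.381
The association is negative, so r = −0.381.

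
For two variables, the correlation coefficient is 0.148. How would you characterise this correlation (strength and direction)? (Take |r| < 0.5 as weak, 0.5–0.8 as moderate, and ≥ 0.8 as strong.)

r = 0.148 > 0 so the relationship is positive.
|r| = 0.148, which falls in the weak range.

weak positive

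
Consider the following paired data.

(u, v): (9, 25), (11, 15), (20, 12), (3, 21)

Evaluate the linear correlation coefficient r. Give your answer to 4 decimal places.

n = 4, Σu = 43, Σv = 73, Σu² = 611, Σv² = 1435, Σuv = 693
nΣuv − ΣuΣv = 2772 − 3139 = -367
nΣu² − (Σu)² = 2444 − 1849 = 595; nΣv² − (Σv)² = 5740 − 5329 = 411
r = -367 / √(595 × 411) = -367 / 494.5149 ≈ -0.7421

-0.7421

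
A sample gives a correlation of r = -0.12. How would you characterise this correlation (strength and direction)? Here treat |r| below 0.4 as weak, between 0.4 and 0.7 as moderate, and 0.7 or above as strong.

r = -0.12 < 0 so the relationship is negative.
|r| = 0.12, which falls in the weak range.

weak negative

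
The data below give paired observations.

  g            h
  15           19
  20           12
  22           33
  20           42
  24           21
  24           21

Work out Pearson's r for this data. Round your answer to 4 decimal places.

0.0856

n = 6, Σg = 125, Σh = 148, Σg² = 2661, Σh² = 4240, Σgh = 3099
nΣgh − ΣgΣh = 18594 − 18500 = 94
nΣg² − (Σg)² = 15966 − 15625 = 341; nΣh² − (Σh)² = 25440 − 21904 = 3536
r = 94 / √(341 × 3536) = 94 / 1098.0783 ≈ 0.0856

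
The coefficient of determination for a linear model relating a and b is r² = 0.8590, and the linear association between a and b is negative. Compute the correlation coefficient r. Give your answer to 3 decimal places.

|r| = √0.8590 = 0.927
The association is negative, so r = −0.927.

-0.927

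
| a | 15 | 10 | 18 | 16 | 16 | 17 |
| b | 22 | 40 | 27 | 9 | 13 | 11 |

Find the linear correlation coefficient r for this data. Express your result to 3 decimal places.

-0.695

n = 6, Σa = 92, Σb = 122, Σa² = 1450, Σb² = 3184, Σab = 1755
nΣab − ΣaΣb = 10530 − 11224 = -694
nΣa² − (Σa)² = 8700 − 8464 = 236; nΣb² − (Σb)² = 19104 − 14884 = 4220
r = -694 / √(236 × 4220) = -694 / 997.9579 ≈ -0.695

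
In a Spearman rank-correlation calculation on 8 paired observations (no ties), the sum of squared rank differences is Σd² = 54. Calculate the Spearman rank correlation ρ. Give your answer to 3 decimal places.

0.357

ρ = 1 − 6Σd² / [n(n²−1)] = 1 − 6×54 / (8×63)
  = 1 − 324/504 = 1 − 0.6429 ≈ 0.357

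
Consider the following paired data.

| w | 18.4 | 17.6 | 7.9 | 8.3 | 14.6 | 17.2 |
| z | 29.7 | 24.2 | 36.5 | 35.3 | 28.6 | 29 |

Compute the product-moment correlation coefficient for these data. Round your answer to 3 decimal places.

-0.883

n = 6, Σw = 84, Σz = 183.3, Σw² = 1288.62, Σz² = 5705.03, Σwz = 2470.1
nΣwz − ΣwΣz = 14820.6 − 15397.2 = -576.6
nΣw² − (Σw)² = 7731.72 − 7056 = 675.72; nΣz² − (Σz)² = 34230.18 − 33598.89 = 631.29
r = -576.6 / √(675.72 × 631.29) = -576.6 / 653.1273 ≈ -0.883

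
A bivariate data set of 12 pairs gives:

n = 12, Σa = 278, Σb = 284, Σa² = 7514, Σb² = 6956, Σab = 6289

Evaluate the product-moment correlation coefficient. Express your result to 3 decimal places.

-0.578

r = (nΣab − ΣaΣb) / √[(nΣa² − (Σa)²)(nΣb² − (Σb)²)]
Numerator: 12×6289 − 278×284 = -3484
Denominator: √[(90168 − 77284)(83472 − 80656)] = √[12884 × 2816] = 6023.3997
r = -3484 / 6023.3997 ≈ -0.578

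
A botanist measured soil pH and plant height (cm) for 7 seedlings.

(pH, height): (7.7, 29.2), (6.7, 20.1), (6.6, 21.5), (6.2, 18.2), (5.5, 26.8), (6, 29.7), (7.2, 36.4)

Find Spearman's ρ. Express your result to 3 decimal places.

0.214

Rank pH: 7, 5, 4, 3, 1, 2, 6
Rank height: 5, 2, 3, 1, 4, 6, 7
d = rank(pH) − rank(height): 2, 3, 1, 2, -3, -4, -1; Σd² = 44
ρ = 1 − 6Σd² / [n(n²−1)] = 1 − 6×44 / (7×48) = 1 − 264/336 ≈ 0.214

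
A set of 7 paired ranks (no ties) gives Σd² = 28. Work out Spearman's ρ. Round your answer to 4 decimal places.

0.5000

ρ = 1 − 6Σd² / [n(n²−1)] = 1 − 6×28 / (7×48)
  = 1 − 168/336 = 1 − 0.50000 ≈ 0.5000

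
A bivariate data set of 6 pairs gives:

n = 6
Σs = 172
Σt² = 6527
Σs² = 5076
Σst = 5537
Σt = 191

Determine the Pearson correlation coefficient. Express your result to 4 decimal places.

0.2420

r = (nΣst − ΣsΣt) / √[(nΣs² − (Σs)²)(nΣt² − (Σt)²)]
Numerator: 6×5537 − 172×191 = 370
Denominator: √[(30456 − 29584)(39162 − 36481)] = √[872 × 2681] = 1528.9971
r = 370 / 1528.9971 ≈ 0.2420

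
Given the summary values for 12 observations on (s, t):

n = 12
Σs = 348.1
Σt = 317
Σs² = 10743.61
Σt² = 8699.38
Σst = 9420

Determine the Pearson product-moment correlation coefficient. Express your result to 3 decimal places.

r = (nΣst − ΣsΣt) / √[(nΣs² − (Σs)²)(nΣt² − (Σt)²)]
Numerator: 12×9420 − 348.1×317 = 2692.3
Denominator: √[(128923.32 − 121173.61)(104392.56 − 100489)] = √[7749.71 × 3903.56] = 5500.1325
r = 2692.3 / 5500.1325 ≈ 0.489

0.489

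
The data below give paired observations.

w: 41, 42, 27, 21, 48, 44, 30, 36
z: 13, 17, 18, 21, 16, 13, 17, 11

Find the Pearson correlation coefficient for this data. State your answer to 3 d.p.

n = 8, Σw = 289, Σz = 126, Σw² = 11051, Σz² = 2058, Σwz = 4420
nΣwz − ΣwΣz = 35360 − 36414 = -1054
nΣw² − (Σw)² = 88408 − 83521 = 4887; nΣz² − (Σz)² = 16464 − 15876 = 588
r = -1054 / √(4887 × 588) = -1054 / 1695.1566 ≈ -0.622

-0.622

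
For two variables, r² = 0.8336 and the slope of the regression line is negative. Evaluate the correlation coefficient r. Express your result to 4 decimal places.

-0.9130

|r| = √0.8336 = 0.9130
The association is negative, so r = −0.9130.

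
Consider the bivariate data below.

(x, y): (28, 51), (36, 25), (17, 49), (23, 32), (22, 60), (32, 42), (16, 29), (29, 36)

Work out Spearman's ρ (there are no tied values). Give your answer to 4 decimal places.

Rank x: 5, 8, 2, 4, 3, 7, 1, 6
Rank y: 7, 1, 6, 3, 8, 5, 2, 4
d = rank(x) − rank(y): -2, 7, -4, 1, -5, 2, -1, 2; Σd² = 104
ρ = 1 − 6Σd² / [n(n²−1)] = 1 − 6×104 / (8×63) = 1 − 624/504 ≈ -0.2381

-0.2381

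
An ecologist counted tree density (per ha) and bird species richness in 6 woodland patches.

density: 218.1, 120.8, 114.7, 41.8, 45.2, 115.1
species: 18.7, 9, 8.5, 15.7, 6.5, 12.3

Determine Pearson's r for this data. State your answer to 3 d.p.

n = 6, Σx = 655.7, Σy = 70.7, Σx² = 92354.63, Σy² = 942.97, Σxy = 8506.41
nΣxy − ΣxΣy = 51038.46 − 46357.99 = 4680.47
nΣx² − (Σx)² = 554127.78 − 429942.49 = 124185.29; nΣy² − (Σy)² = 5657.82 − 4998.49 = 659.33
r = 4680.47 / √(124185.29 × 659.33) = 4680.47 / 9048.7064 ≈ 0.517

0.517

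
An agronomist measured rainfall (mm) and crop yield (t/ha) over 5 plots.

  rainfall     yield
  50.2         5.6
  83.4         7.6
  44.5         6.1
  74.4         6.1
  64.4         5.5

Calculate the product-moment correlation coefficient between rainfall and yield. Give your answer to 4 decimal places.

0.6597

n = 5, Σx = 316.9, Σy = 30.9, Σx² = 21138.57, Σy² = 193.79, Σxy = 1994.45
nΣxy − ΣxΣy = 9972.25 − 9792.21 = 180.04
nΣx² − (Σx)² = 105692.85 − 100425.61 = 5267.24; nΣy² − (Σy)² = 968.95 − 954.81 = 14.14
r = 180.04 / √(5267.24 × 14.14) = 180.04 / 272.9080 ≈ 0.6597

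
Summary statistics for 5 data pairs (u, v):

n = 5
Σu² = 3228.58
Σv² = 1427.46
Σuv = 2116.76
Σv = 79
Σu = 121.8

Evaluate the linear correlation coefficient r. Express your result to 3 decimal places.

0.888

r = (nΣuv − ΣuΣv) / √[(nΣu² − (Σu)²)(nΣv² − (Σv)²)]
Numerator: 5×2116.76 − 121.8×79 = 961.6
Denominator: √[(16142.9 − 14835.24)(7137.3 − 6241)] = √[1307.66 × 896.3] = 1082.6152
r = 961.6 / 1082.6152 ≈ 0.888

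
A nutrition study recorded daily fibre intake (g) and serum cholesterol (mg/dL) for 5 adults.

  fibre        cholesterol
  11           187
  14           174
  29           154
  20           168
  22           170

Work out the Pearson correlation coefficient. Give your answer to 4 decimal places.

-0.9522

n = 5, Σx = 96, Σy = 853, Σx² = 2042, Σy² = 146085, Σxy = 16059
nΣxy − ΣxΣy = 80295 − 81888 = -1593
nΣx² − (Σx)² = 10210 − 9216 = 994; nΣy² − (Σy)² = 730425 − 727609 = 2816
r = -1593 / √(994 × 2816) = -1593 / 1673.0523 ≈ -0.9522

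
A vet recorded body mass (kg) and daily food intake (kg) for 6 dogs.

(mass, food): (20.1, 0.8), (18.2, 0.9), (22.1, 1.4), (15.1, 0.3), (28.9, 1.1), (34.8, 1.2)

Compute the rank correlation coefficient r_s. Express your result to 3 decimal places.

Rank mass: 3, 2, 4, 1, 5, 6
Rank food: 2, 3, 6, 1, 4, 5
d = rank(mass) − rank(food): 1, -1, -2, 0, 1, 1; Σd² = 8
ρ = 1 − 6Σd² / [n(n²−1)] = 1 − 6×8 / (6×35) = 1 − 48/210 ≈ 0.771

0.771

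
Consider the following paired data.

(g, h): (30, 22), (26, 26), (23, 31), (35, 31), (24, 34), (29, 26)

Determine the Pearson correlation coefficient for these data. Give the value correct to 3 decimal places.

n = 6, Σg = 167, Σh = 170, Σg² = 4747, Σh² = 4914, Σgh = 4704
nΣgh − ΣgΣh = 28224 − 28390 = -166
nΣg² − (Σg)² = 28482 − 27889 = 593; nΣh² − (Σh)² = 29484 − 28900 = 584
r = -166 / √(593 × 584) = -166 / 588.4828 ≈ -0.282

-0.282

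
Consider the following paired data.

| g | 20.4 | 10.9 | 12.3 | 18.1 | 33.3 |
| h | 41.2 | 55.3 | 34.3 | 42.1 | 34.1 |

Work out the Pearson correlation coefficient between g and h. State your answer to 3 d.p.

-0.554

n = 5, Σg = 95, Σh = 207, Σg² = 2122.76, Σh² = 8867.24, Σgh = 3762.68
nΣgh − ΣgΣh = 18813.4 − 19665 = -851.6
nΣg² − (Σg)² = 10613.8 − 9025 = 1588.8; nΣh² − (Σh)² = 44336.2 − 42849 = 1487.2
r = -851.6 / √(1588.8 × 1487.2) = -851.6 / 1537.1608 ≈ -0.554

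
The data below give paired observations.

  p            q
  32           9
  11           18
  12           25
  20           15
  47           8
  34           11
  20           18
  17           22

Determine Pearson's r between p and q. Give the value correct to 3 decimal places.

n = 8, Σp = 193, Σq = 126, Σp² = 5743, Σq² = 2248, Σpq = 2570
nΣpq − ΣpΣq = 20560 − 24318 = -3758
nΣp² − (Σp)² = 45944 − 37249 = 8695; nΣq² − (Σq)² = 17984 − 15876 = 2108
r = -3758 / √(8695 × 2108) = -3758 / 4281.2451 ≈ -0.878

-0.878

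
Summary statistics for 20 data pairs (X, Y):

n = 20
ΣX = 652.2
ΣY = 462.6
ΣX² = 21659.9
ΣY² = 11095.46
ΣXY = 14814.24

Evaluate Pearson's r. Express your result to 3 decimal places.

-0.689

r = (nΣXY − ΣXΣY) / √[(nΣX² − (ΣX)²)(nΣY² − (ΣY)²)]
Numerator: 20×14814.24 − 652.2×462.6 = -5422.92
Denominator: √[(433198 − 425364.84)(221909.2 − 213998.76)] = √[7833.16 × 7910.44] = 7871.7052
r = -5422.92 / 7871.7052 ≈ -0.689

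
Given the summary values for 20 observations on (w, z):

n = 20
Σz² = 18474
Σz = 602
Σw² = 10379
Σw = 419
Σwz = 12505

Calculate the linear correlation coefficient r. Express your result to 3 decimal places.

-0.142

r = (nΣwz − ΣwΣz) / √[(nΣw² − (Σw)²)(nΣz² − (Σz)²)]
Numerator: 20×12505 − 419×602 = -2138
Denominator: √[(207580 − 175561)(369480 − 362404)] = √[32019 × 7076] = 15052.1242
r = -2138 / 15052.1242 ≈ -0.142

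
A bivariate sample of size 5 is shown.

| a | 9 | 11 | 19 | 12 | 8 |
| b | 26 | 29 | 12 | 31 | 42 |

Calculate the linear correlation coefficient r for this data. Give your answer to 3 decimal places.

-0.873

n = 5, Σa = 59, Σb = 140, Σa² = 771, Σb² = 4386, Σab = 1489
nΣab − ΣaΣb = 7445 − 8260 = -815
nΣa² − (Σa)² = 3855 − 3481 = 374; nΣb² − (Σb)² = 21930 − 19600 = 2330
r = -815 / √(374 × 2330) = -815 / 933.4988 ≈ -0.873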